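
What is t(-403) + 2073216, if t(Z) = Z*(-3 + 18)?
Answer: 2067171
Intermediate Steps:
t(Z) = 15*Z (t(Z) = Z*15 = 15*Z)
t(-403) + 2073216 = 15*(-403) + 2073216 = -6045 + 2073216 = 2067171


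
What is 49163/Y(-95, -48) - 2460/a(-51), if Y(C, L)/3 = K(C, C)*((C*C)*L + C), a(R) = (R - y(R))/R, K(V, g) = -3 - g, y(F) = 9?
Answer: -250061526383/119589420 ≈ -2091.0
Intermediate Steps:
a(R) = (-9 + R)/R (a(R) = (R - 1*9)/R = (R - 9)/R = (-9 + R)/R)
Y(C, L) = 3*(-3 - C)*(C + L*C²) (Y(C, L) = 3*((-3 - C)*((C*C)*L + C)) = 3*((-3 - C)*(C²*L + C)) = 3*((-3 - C)*(L*C² + C)) = 3*((-3 - C)*(C + L*C²)) = 3*(-3 - C)*(C + L*C²))
49163/Y(-95, -48) - 2460/a(-51) = 49163/((-3*(-95)*(1 - 95*(-48))*(3 - 95))) - 2460*(-51/(-9 - 51)) = 49163/((-3*(-95)*(1 + 4560)*(-92))) - 2460/((-1/51*(-60))) = 49163/((-3*(-95)*4561*(-92))) - 2460/20/17 = 49163/(-119589420) - 2460*17/20 = 49163*(-1/119589420) - 2091 = -49163/119589420 - 2091 = -250061526383/119589420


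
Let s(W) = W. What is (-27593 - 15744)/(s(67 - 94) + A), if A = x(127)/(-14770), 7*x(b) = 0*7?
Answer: 43337/27 ≈ 1605.1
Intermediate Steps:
x(b) = 0 (x(b) = (0*7)/7 = (1/7)*0 = 0)
A = 0 (A = 0/(-14770) = 0*(-1/14770) = 0)
(-27593 - 15744)/(s(67 - 94) + A) = (-27593 - 15744)/((67 - 94) + 0) = -43337/(-27 + 0) = -43337/(-27) = -43337*(-1/27) = 43337/27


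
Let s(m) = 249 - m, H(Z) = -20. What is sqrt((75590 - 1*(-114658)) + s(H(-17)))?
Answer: sqrt(190517) ≈ 436.48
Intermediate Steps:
sqrt((75590 - 1*(-114658)) + s(H(-17))) = sqrt((75590 - 1*(-114658)) + (249 - 1*(-20))) = sqrt((75590 + 114658) + (249 + 20)) = sqrt(190248 + 269) = sqrt(190517)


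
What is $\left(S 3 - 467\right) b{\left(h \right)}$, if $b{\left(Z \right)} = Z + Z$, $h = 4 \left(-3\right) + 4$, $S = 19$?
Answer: $6560$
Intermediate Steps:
$h = -8$ ($h = -12 + 4 = -8$)
$b{\left(Z \right)} = 2 Z$
$\left(S 3 - 467\right) b{\left(h \right)} = \left(19 \cdot 3 - 467\right) 2 \left(-8\right) = \left(57 - 467\right) \left(-16\right) = \left(-410\right) \left(-16\right) = 6560$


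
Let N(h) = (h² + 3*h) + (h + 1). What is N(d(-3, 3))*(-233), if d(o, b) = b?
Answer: -5126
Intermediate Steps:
N(h) = 1 + h² + 4*h (N(h) = (h² + 3*h) + (1 + h) = 1 + h² + 4*h)
N(d(-3, 3))*(-233) = (1 + 3² + 4*3)*(-233) = (1 + 9 + 12)*(-233) = 22*(-233) = -5126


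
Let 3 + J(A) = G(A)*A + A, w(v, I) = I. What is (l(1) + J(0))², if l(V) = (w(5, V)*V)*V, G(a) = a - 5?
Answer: 4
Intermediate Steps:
G(a) = -5 + a
J(A) = -3 + A + A*(-5 + A) (J(A) = -3 + ((-5 + A)*A + A) = -3 + (A*(-5 + A) + A) = -3 + (A + A*(-5 + A)) = -3 + A + A*(-5 + A))
l(V) = V³ (l(V) = (V*V)*V = V²*V = V³)
(l(1) + J(0))² = (1³ + (-3 + 0 + 0*(-5 + 0)))² = (1 + (-3 + 0 + 0*(-5)))² = (1 + (-3 + 0 + 0))² = (1 - 3)² = (-2)² = 4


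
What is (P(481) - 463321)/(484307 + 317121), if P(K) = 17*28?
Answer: -462845/801428 ≈ -0.57753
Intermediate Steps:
P(K) = 476
(P(481) - 463321)/(484307 + 317121) = (476 - 463321)/(484307 + 317121) = -462845/801428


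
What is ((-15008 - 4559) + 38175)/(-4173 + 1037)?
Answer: -1163/196 ≈ -5.9337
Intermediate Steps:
((-15008 - 4559) + 38175)/(-4173 + 1037) = (-19567 + 38175)/(-3136) = 18608*(-1/3136) = -1163/196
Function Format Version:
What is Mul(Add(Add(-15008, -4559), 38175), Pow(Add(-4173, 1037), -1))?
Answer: Rational(-1163, 196) ≈ -5.9337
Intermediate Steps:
Mul(Add(Add(-15008, -4559), 38175), Pow(Add(-4173, 1037), -1)) = Mul(Add(-19567, 38175), Pow(-3136, -1)) = Mul(18608, Rational(-1, 3136)) = Rational(-1163, 196)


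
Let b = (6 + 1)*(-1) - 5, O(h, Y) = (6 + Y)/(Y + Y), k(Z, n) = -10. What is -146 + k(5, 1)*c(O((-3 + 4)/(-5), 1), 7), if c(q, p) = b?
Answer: -26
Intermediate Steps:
O(h, Y) = (6 + Y)/(2*Y) (O(h, Y) = (6 + Y)/((2*Y)) = (6 + Y)*(1/(2*Y)) = (6 + Y)/(2*Y))
b = -12 (b = 7*(-1) - 5 = -7 - 5 = -12)
c(q, p) = -12
-146 + k(5, 1)*c(O((-3 + 4)/(-5), 1), 7) = -146 - 10*(-12) = -146 + 120 = -26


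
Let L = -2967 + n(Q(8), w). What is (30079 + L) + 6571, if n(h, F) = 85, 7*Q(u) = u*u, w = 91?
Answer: 33768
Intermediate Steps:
Q(u) = u**2/7 (Q(u) = (u*u)/7 = u**2/7)
L = -2882 (L = -2967 + 85 = -2882)
(30079 + L) + 6571 = (30079 - 2882) + 6571 = 27197 + 6571 = 33768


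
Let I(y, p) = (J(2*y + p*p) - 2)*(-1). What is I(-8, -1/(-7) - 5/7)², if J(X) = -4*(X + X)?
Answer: 36554116/2401 ≈ 15225.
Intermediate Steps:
J(X) = -8*X
I(y, p) = 2 + 8*p² + 16*y (I(y, p) = (-8*(2*y + p*p) - 2)*(-1) = (-8*(2*y + p²) - 2)*(-1) = (-8*(p² + 2*y) - 2)*(-1) = ((-16*y - 8*p²) - 2)*(-1) = (-2 - 16*y - 8*p²)*(-1) = 2 + 8*p² + 16*y)
I(-8, -1/(-7) - 5/7)² = (2 + 8*(-1/(-7) - 5/7)² + 16*(-8))² = (2 + 8*(-1*(-⅐) - 5*⅐)² - 128)² = (2 + 8*(⅐ - 5/7)² - 128)² = (2 + 8*(-4/7)² - 128)² = (2 + 8*(16/49) - 128)² = (2 + 128/49 - 128)² = (-6046/49)² = 36554116/2401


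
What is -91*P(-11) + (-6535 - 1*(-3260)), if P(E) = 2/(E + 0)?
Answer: -35843/11 ≈ -3258.5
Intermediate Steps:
P(E) = 2/E
-91*P(-11) + (-6535 - 1*(-3260)) = -182/(-11) + (-6535 - 1*(-3260)) = -182*(-1)/11 + (-6535 + 3260) = -91*(-2/11) - 3275 = 182/11 - 3275 = -35843/11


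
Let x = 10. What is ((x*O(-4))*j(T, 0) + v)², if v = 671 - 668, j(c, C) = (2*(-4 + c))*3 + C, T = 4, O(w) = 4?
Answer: 9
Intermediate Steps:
j(c, C) = -24 + C + 6*c (j(c, C) = (-8 + 2*c)*3 + C = (-24 + 6*c) + C = -24 + C + 6*c)
v = 3
((x*O(-4))*j(T, 0) + v)² = ((10*4)*(-24 + 0 + 6*4) + 3)² = (40*(-24 + 0 + 24) + 3)² = (40*0 + 3)² = (0 + 3)² = 3² = 9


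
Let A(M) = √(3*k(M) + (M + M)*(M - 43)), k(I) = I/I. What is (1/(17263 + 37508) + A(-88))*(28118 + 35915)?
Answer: 64033/54771 + 64033*√23059 ≈ 9.7235e+6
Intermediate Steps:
k(I) = 1
A(M) = √(3 + 2*M*(-43 + M)) (A(M) = √(3*1 + (M + M)*(M - 43)) = √(3 + (2*M)*(-43 + M)) = √(3 + 2*M*(-43 + M)))
(1/(17263 + 37508) + A(-88))*(28118 + 35915) = (1/(17263 + 37508) + √(3 - 86*(-88) + 2*(-88)²))*(28118 + 35915) = (1/54771 + √(3 + 7568 + 2*7744))*64033 = (1/54771 + √(3 + 7568 + 15488))*64033 = (1/54771 + √23059)*64033 = 64033/54771 + 64033*√23059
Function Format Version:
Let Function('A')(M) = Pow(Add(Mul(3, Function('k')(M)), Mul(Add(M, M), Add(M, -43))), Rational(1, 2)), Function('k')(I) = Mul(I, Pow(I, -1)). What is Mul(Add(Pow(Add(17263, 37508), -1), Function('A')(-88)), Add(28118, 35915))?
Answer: Add(Rational(64033, 54771), Mul(64033, Pow(23059, Rational(1, 2)))) ≈ 9.7235e+6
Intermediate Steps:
Function('k')(I) = 1
Function('A')(M) = Pow(Add(3, Mul(2, M, Add(-43, M))), Rational(1, 2)) (Function('A')(M) = Pow(Add(Mul(3, 1), Mul(Add(M, M), Add(M, -43))), Rational(1, 2)) = Pow(Add(3, Mul(Mul(2, M), Add(-43, M))), Rational(1, 2)) = Pow(Add(3, Mul(2, M, Add(-43, M))), Rational(1, 2)))
Mul(Add(Pow(Add(17263, 37508), -1), Function('A')(-88)), Add(28118, 35915)) = Mul(Add(Pow(Add(17263, 37508), -1), Pow(Add(3, Mul(-86, -88), Mul(2, Pow(-88, 2))), Rational(1, 2))), Add(28118, 35915)) = Mul(Add(Pow(54771, -1), Pow(Add(3, 7568, Mul(2, 7744)), Rational(1, 2))), 64033) = Mul(Add(Rational(1, 54771), Pow(Add(3, 7568, 15488), Rational(1, 2))), 64033) = Mul(Add(Rational(1, 54771), Pow(23059, Rational(1, 2))), 64033) = Add(Rational(64033, 54771), Mul(64033, Pow(23059, Rational(1, 2))))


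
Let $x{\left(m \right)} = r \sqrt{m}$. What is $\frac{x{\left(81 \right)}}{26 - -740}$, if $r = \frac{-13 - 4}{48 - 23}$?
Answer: $- \frac{153}{19150} \approx -0.0079896$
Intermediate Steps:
$r = - \frac{17}{25}$ ($r = - \frac{17}{48 - 23} = - \frac{17}{25} \approx -0.68$)
$x{\left(m \right)} = - \frac{17 \sqrt{m}}{25}$
$\frac{x{\left(81 \right)}}{26 - -740} = \frac{\left(- \frac{17}{25}\right) \sqrt{81}}{26 - -740} = \frac{\left(- \frac{17}{25}\right) 9}{26 + 740} = - \frac{153}{25 \cdot 766} = \left(- \frac{153}{25}\right) \frac{1}{766} = - \frac{153}{19150}$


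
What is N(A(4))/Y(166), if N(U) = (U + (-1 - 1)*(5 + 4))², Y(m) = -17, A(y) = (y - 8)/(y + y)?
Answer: -1369/68 ≈ -20.132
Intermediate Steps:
A(y) = (-8 + y)/(2*y) (A(y) = (-8 + y)/((2*y)) = (-8 + y)*(1/(2*y)) = (-8 + y)/(2*y))
N(U) = (-18 + U)² (N(U) = (U - 2*9)² = (U - 18)² = (-18 + U)²)
N(A(4))/Y(166) = (-18 + (½)*(-8 + 4)/4)²/(-17) = (-18 + (½)*(¼)*(-4))²*(-1/17) = (-18 - ½)²*(-1/17) = (-37/2)²*(-1/17) = (1369/4)*(-1/17) = -1369/68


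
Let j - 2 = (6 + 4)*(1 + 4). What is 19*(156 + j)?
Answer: 3952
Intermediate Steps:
j = 52 (j = 2 + (6 + 4)*(1 + 4) = 2 + 10*5 = 2 + 50 = 52)
19*(156 + j) = 19*(156 + 52) = 19*208 = 3952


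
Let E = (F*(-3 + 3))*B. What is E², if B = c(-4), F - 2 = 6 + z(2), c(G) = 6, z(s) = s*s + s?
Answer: 0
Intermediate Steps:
z(s) = s + s² (z(s) = s² + s = s + s²)
F = 14 (F = 2 + (6 + 2*(1 + 2)) = 2 + (6 + 2*3) = 2 + (6 + 6) = 2 + 12 = 14)
B = 6
E = 0 (E = (14*(-3 + 3))*6 = (14*0)*6 = 0*6 = 0)
E² = 0² = 0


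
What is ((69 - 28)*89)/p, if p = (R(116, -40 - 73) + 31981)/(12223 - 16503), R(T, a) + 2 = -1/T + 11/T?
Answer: -905827760/1854787 ≈ -488.37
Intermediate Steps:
R(T, a) = -2 + 10/T (R(T, a) = -2 + (-1/T + 11/T) = -2 + 10/T)
p = -1854787/248240 (p = ((-2 + 10/116) + 31981)/(12223 - 16503) = ((-2 + 10*(1/116)) + 31981)/(-4280) = ((-2 + 5/58) + 31981)*(-1/4280) = (-111/58 + 31981)*(-1/4280) = (1854787/58)*(-1/4280) = -1854787/248240 ≈ -7.4717)
((69 - 28)*89)/p = ((69 - 28)*89)/(-1854787/248240) = (41*89)*(-248240/1854787) = 3649*(-248240/1854787) = -905827760/1854787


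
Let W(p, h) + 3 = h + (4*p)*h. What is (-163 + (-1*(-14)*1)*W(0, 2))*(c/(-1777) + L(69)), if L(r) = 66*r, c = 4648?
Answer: -1431542370/1777 ≈ -8.0560e+5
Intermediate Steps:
W(p, h) = -3 + h + 4*h*p (W(p, h) = -3 + (h + (4*p)*h) = -3 + (h + 4*h*p) = -3 + h + 4*h*p)
(-163 + (-1*(-14)*1)*W(0, 2))*(c/(-1777) + L(69)) = (-163 + (-1*(-14)*1)*(-3 + 2 + 4*2*0))*(4648/(-1777) + 66*69) = (-163 + (14*1)*(-3 + 2 + 0))*(4648*(-1/1777) + 4554) = (-163 + 14*(-1))*(-4648/1777 + 4554) = (-163 - 14)*(8087810/1777) = -177*8087810/1777 = -1431542370/1777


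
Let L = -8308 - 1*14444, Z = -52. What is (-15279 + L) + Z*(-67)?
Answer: -34547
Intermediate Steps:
L = -22752 (L = -8308 - 14444 = -22752)
(-15279 + L) + Z*(-67) = (-15279 - 22752) - 52*(-67) = -38031 + 3484 = -34547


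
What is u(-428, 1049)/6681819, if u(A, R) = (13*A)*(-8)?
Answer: 44512/6681819 ≈ 0.0066617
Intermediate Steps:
u(A, R) = -104*A
u(-428, 1049)/6681819 = -104*(-428)/6681819 = 44512*(1/6681819) = 44512/6681819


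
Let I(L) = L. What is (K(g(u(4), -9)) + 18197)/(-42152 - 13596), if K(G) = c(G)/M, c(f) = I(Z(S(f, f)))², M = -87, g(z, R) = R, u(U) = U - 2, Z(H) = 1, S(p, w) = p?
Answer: -791569/2425038 ≈ -0.32642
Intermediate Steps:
u(U) = -2 + U
c(f) = 1 (c(f) = 1² = 1)
K(G) = -1/87 (K(G) = 1/(-87) = 1*(-1/87) = -1/87)
(K(g(u(4), -9)) + 18197)/(-42152 - 13596) = (-1/87 + 18197)/(-42152 - 13596) = (1583138/87)/(-55748) = (1583138/87)*(-1/55748) = -791569/2425038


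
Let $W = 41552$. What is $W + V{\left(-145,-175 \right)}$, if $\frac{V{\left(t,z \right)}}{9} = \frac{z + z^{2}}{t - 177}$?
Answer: $\frac{936121}{23} \approx 40701.0$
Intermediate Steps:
$V{\left(t,z \right)} = \frac{9 \left(z + z^{2}\right)}{-177 + t}$ ($V{\left(t,z \right)} = 9 \frac{z + z^{2}}{t - 177} = 9 \frac{z + z^{2}}{-177 + t} = \frac{9 \left(z + z^{2}\right)}{-177 + t}$)
$W + V{\left(-145,-175 \right)} = 41552 + 9 \left(-175\right) \frac{1}{-177 - 145} \left(1 - 175\right) = 41552 + 9 \left(-175\right) \frac{1}{-322} \left(-174\right) = 41552 + 9 \left(-175\right) \left(- \frac{1}{322}\right) \left(-174\right) = 41552 - \frac{19575}{23} = \frac{936121}{23}$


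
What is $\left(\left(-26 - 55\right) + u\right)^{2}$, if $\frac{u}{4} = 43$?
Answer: $8281$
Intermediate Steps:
$u = 172$ ($u = 4 \cdot 43 = 172$)
$\left(\left(-26 - 55\right) + u\right)^{2} = \left(\left(-26 - 55\right) + 172\right)^{2} = \left(-81 + 172\right)^{2} = 91^{2} = 8281$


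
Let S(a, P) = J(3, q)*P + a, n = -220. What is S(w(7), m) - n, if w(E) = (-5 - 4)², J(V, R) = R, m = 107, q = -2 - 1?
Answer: -20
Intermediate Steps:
q = -3
w(E) = 81 (w(E) = (-9)² = 81)
S(a, P) = a - 3*P (S(a, P) = -3*P + a = a - 3*P)
S(w(7), m) - n = (81 - 3*107) - 1*(-220) = (81 - 321) + 220 = -240 + 220 = -20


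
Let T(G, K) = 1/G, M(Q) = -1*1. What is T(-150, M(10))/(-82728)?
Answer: 1/12409200 ≈ 8.0585e-8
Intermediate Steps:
M(Q) = -1
T(-150, M(10))/(-82728) = 1/(-150*(-82728)) = -1/150*(-1/82728) = 1/12409200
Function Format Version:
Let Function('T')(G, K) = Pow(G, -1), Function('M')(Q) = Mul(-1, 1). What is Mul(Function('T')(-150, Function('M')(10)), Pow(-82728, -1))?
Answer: Rational(1, 12409200) ≈ 8.0585e-8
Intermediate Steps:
Function('M')(Q) = -1
Mul(Function('T')(-150, Function('M')(10)), Pow(-82728, -1)) = Mul(Pow(-150, -1), Pow(-82728, -1)) = Mul(Rational(-1, 150), Rational(-1, 82728)) = Rational(1, 12409200)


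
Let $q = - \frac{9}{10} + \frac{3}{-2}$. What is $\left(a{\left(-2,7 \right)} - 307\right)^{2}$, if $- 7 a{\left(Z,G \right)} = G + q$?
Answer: $\frac{115949824}{1225} \approx 94653.0$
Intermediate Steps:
$q = - \frac{12}{5}$ ($q = \left(-9\right) \frac{1}{10} + 3 \left(- \frac{1}{2}\right) = - \frac{9}{10} - \frac{3}{2} = - \frac{12}{5} \approx -2.4$)
$a{\left(Z,G \right)} = \frac{12}{35} - \frac{G}{7}$ ($a{\left(Z,G \right)} = - \frac{G - \frac{12}{5}}{7} = - \frac{- \frac{12}{5} + G}{7} = \frac{12}{35} - \frac{G}{7}$)
$\left(a{\left(-2,7 \right)} - 307\right)^{2} = \left(\left(\frac{12}{35} - 1\right) - 307\right)^{2} = \left(- \frac{23}{35} - 307\right)^{2} = \left(- \frac{10768}{35}\right)^{2} = \frac{115949824}{1225}$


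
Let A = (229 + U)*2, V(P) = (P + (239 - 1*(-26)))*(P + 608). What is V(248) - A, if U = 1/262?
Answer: 57465769/131 ≈ 4.3867e+5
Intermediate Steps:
U = 1/262 ≈ 0.0038168
V(P) = (265 + P)*(608 + P) (V(P) = (P + (239 + 26))*(608 + P) = (P + 265)*(608 + P) = (265 + P)*(608 + P))
A = 59999/131 (A = (229 + 1/262)*2 = (59999/262)*2 = 59999/131 ≈ 458.01)
V(248) - A = (161120 + 248**2 + 873*248) - 1*59999/131 = (161120 + 61504 + 216504) - 59999/131 = 439128 - 59999/131 = 57465769/131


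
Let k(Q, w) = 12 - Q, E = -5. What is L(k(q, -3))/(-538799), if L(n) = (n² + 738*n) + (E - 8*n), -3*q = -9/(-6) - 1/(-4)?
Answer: -1344841/77587056 ≈ -0.017333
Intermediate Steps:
q = -7/12 (q = -(-9/(-6) - 1/(-4))/3 = -(-9*(-⅙) - 1*(-¼))/3 = -(3/2 + ¼)/3 = -⅓*7/4 = -7/12 ≈ -0.58333)
L(n) = -5 + n² + 730*n (L(n) = (n² + 738*n) + (-5 - 8*n) = -5 + n² + 730*n)
L(k(q, -3))/(-538799) = (-5 + (12 - 1*(-7/12))² + 730*(12 - 1*(-7/12)))/(-538799) = (-5 + (12 + 7/12)² + 730*(12 + 7/12))*(-1/538799) = (-5 + (151/12)² + 730*(151/12))*(-1/538799) = (-5 + 22801/144 + 55115/6)*(-1/538799) = (1344841/144)*(-1/538799) = -1344841/77587056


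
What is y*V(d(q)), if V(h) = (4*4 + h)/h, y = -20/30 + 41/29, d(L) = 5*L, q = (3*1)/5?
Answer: 1235/261 ≈ 4.7318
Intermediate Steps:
q = 3/5 (q = 3*(1/5) = 3/5 ≈ 0.60000)
y = 65/87 (y = -20*1/30 + 41*(1/29) = -2/3 + 41/29 = 65/87 ≈ 0.74713)
V(h) = (16 + h)/h
y*V(d(q)) = 65*((16 + 5*(3/5))/((5*(3/5))))/87 = 65*((16 + 3)/3)/87 = 65*((1/3)*19)/87 = (65/87)*(19/3) = 1235/261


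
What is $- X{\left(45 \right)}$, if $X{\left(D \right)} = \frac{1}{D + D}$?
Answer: $- \frac{1}{90} \approx -0.011111$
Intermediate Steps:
$X{\left(D \right)} = \frac{1}{2 D}$
$- X{\left(45 \right)} = - \frac{1}{2 \cdot 45} = \left(-1\right) \frac{1}{90} = - \frac{1}{90}$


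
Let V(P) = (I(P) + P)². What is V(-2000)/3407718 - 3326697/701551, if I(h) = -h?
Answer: -3326697/701551 ≈ -4.7419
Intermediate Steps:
V(P) = 0 (V(P) = (-P + P)² = 0² = 0)
V(-2000)/3407718 - 3326697/701551 = 0/3407718 - 3326697/701551 = 0*(1/3407718) - 3326697*1/701551 = 0 - 3326697/701551 = -3326697/701551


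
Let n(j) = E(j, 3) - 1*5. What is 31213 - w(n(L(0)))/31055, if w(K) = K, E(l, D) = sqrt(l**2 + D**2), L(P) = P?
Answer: 969319717/31055 ≈ 31213.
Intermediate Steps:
E(l, D) = sqrt(D**2 + l**2)
n(j) = -5 + sqrt(9 + j**2) (n(j) = sqrt(3**2 + j**2) - 1*5 = sqrt(9 + j**2) - 5 = -5 + sqrt(9 + j**2))
31213 - w(n(L(0)))/31055 = 31213 - (-5 + sqrt(9 + 0**2))/31055 = 31213 - (-5 + sqrt(9 + 0))/31055 = 31213 - (-5 + sqrt(9))/31055 = 31213 - (-5 + 3)/31055 = 31213 - (-2)/31055 = 31213 - 1*(-2/31055) = 31213 + 2/31055 = 969319717/31055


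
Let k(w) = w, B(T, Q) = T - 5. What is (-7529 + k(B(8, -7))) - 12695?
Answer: -20221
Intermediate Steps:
B(T, Q) = -5 + T
(-7529 + k(B(8, -7))) - 12695 = (-7529 + (-5 + 8)) - 12695 = (-7529 + 3) - 12695 = -7526 - 12695 = -20221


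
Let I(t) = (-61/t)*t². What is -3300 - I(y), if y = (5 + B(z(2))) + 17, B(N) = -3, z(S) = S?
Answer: -2141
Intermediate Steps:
y = 19 (y = (5 - 3) + 17 = 2 + 17 = 19)
I(t) = -61*t
-3300 - I(y) = -3300 - (-61)*19 = -3300 - 1*(-1159) = -3300 + 1159 = -2141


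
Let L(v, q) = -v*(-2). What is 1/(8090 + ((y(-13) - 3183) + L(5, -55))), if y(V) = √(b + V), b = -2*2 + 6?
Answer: 447/2197900 - I*√11/24176900 ≈ 0.00020338 - 1.3718e-7*I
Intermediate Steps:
L(v, q) = 2*v
b = 2 (b = -4 + 6 = 2)
y(V) = √(2 + V)
1/(8090 + ((y(-13) - 3183) + L(5, -55))) = 1/(8090 + ((√(2 - 13) - 3183) + 2*5)) = 1/(8090 + ((√(-11) - 3183) + 10)) = 1/(8090 + ((I*√11 - 3183) + 10)) = 1/(8090 + ((-3183 + I*√11) + 10)) = 1/(8090 + (-3173 + I*√11)) = 1/(4917 + I*√11)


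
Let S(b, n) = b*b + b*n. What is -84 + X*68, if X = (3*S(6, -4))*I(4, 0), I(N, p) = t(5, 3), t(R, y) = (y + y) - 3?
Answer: 7260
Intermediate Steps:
S(b, n) = b² + b*n
t(R, y) = -3 + 2*y (t(R, y) = 2*y - 3 = -3 + 2*y)
I(N, p) = 3 (I(N, p) = -3 + 2*3 = -3 + 6 = 3)
X = 108 (X = (3*(6*(6 - 4)))*3 = (3*(6*2))*3 = (3*12)*3 = 36*3 = 108)
-84 + X*68 = -84 + 108*68 = -84 + 7344 = 7260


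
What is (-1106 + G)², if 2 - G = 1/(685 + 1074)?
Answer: 3771119311969/3094081 ≈ 1.2188e+6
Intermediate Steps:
G = 3517/1759 (G = 2 - 1/(685 + 1074) = 2 - 1/1759 = 3517/1759 ≈ 1.9994)
(-1106 + G)² = (-1106 + 3517/1759)² = (-1941937/1759)² = 3771119311969/3094081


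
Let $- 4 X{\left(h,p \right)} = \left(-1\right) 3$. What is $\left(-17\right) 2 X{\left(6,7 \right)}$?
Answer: $- \frac{51}{2} \approx -25.5$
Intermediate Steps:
$X{\left(h,p \right)} = \frac{3}{4}$ ($X{\left(h,p \right)} = - \frac{\left(-1\right) 3}{4} = \left(- \frac{1}{4}\right) \left(-3\right) = \frac{3}{4}$)
$\left(-17\right) 2 X{\left(6,7 \right)} = \left(-17\right) 2 \cdot \frac{3}{4} = \left(-34\right) \frac{3}{4} = - \frac{51}{2}$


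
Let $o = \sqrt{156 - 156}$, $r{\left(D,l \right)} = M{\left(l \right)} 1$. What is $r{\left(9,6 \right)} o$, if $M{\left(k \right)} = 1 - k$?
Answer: $0$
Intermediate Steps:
$r{\left(D,l \right)} = 1 - l$ ($r{\left(D,l \right)} = \left(1 - l\right) 1 = 1 - l$)
$o = 0$ ($o = \sqrt{0} = 0$)
$r{\left(9,6 \right)} o = \left(1 - 6\right) 0 = \left(-5\right) 0 = 0$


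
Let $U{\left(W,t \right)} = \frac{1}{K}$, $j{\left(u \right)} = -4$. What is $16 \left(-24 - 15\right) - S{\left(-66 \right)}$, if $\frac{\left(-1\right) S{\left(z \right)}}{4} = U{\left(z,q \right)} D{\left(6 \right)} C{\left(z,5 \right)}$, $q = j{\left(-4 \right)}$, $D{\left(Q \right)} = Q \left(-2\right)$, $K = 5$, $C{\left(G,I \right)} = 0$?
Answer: $-624$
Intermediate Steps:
$D{\left(Q \right)} = - 2 Q$
$q = -4$
$U{\left(W,t \right)} = \frac{1}{5}$
$S{\left(z \right)} = 0$ ($S{\left(z \right)} = - 4 \frac{\left(-2\right) 6}{5} \cdot 0 = - 4 \cdot \frac{1}{5} \left(-12\right) 0 = - 4 \left(\left(- \frac{12}{5}\right) 0\right) = \left(-4\right) 0 = 0$)
$16 \left(-24 - 15\right) - S{\left(-66 \right)} = 16 \left(-24 - 15\right) - 0 = 16 \left(-39\right) + 0 = -624 + 0 = -624$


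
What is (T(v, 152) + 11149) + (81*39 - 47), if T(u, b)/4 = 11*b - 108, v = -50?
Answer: 20517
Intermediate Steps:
T(u, b) = -432 + 44*b (T(u, b) = 4*(11*b - 108) = 4*(-108 + 11*b) = -432 + 44*b)
(T(v, 152) + 11149) + (81*39 - 47) = ((-432 + 44*152) + 11149) + (81*39 - 47) = ((-432 + 6688) + 11149) + (3159 - 47) = (6256 + 11149) + 3112 = 17405 + 3112 = 20517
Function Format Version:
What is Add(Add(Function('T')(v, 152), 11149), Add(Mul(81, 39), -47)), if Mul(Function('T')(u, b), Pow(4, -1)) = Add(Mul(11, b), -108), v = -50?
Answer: 20517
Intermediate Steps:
Function('T')(u, b) = Add(-432, Mul(44, b)) (Function('T')(u, b) = Mul(4, Add(Mul(11, b), -108)) = Mul(4, Add(-108, Mul(11, b))) = Add(-432, Mul(44, b)))
Add(Add(Function('T')(v, 152), 11149), Add(Mul(81, 39), -47)) = Add(Add(Add(-432, Mul(44, 152)), 11149), Add(Mul(81, 39), -47)) = Add(Add(Add(-432, 6688), 11149), Add(3159, -47)) = Add(Add(6256, 11149), 3112) = Add(17405, 3112) = 20517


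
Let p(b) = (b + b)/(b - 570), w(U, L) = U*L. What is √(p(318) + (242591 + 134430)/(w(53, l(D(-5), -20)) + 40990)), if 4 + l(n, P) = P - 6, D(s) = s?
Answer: √48231140034/82740 ≈ 2.6543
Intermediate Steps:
l(n, P) = -10 + P (l(n, P) = -4 + (P - 6) = -4 + (-6 + P) = -10 + P)
w(U, L) = L*U
p(b) = 2*b/(-570 + b) (p(b) = (2*b)/(-570 + b) = 2*b/(-570 + b))
√(p(318) + (242591 + 134430)/(w(53, l(D(-5), -20)) + 40990)) = √(2*318/(-570 + 318) + (242591 + 134430)/((-10 - 20)*53 + 40990)) = √(2*318/(-252) + 377021/(-30*53 + 40990)) = √(2*318*(-1/252) + 377021/(-1590 + 40990)) = √(-53/21 + 377021/39400) = √(5829241/827400) = √48231140034/82740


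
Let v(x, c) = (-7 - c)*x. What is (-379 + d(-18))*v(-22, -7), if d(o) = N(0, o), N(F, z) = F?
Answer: 0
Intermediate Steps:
d(o) = 0
v(x, c) = x*(-7 - c)
(-379 + d(-18))*v(-22, -7) = (-379 + 0)*(-1*(-22)*(7 - 7)) = -(-379)*(-22)*0 = -379*0 = 0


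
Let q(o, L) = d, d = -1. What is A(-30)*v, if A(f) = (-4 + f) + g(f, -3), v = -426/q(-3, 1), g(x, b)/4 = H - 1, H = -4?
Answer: -23004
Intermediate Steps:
q(o, L) = -1
g(x, b) = -20 (g(x, b) = 4*(-4 - 1) = 4*(-5) = -20)
v = 426 (v = -426/(-1) = -426*(-1) = 426)
A(f) = -24 + f (A(f) = (-4 + f) - 20 = -24 + f)
A(-30)*v = (-24 - 30)*426 = -54*426 = -23004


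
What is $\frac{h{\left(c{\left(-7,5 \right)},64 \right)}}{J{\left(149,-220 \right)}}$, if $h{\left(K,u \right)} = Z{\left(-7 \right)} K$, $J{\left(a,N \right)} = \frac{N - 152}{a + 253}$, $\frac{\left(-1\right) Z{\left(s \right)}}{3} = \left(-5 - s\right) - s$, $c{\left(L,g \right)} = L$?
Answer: $- \frac{12663}{62} \approx -204.24$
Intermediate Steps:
$Z{\left(s \right)} = 15 + 6 s$ ($Z{\left(s \right)} = - 3 \left(\left(-5 - s\right) - s\right) = - 3 \left(-5 - 2 s\right) = 15 + 6 s$)
$J{\left(a,N \right)} = \frac{-152 + N}{253 + a}$
$h{\left(K,u \right)} = - 27 K$ ($h{\left(K,u \right)} = \left(15 + 6 \left(-7\right)\right) K = \left(15 - 42\right) K = - 27 K$)
$\frac{h{\left(c{\left(-7,5 \right)},64 \right)}}{J{\left(149,-220 \right)}} = \frac{\left(-27\right) \left(-7\right)}{\frac{1}{253 + 149} \left(-152 - 220\right)} = \frac{189}{\frac{1}{402} \left(-372\right)} = \frac{189}{- \frac{62}{67}} = 189 \left(- \frac{67}{62}\right) = - \frac{12663}{62}$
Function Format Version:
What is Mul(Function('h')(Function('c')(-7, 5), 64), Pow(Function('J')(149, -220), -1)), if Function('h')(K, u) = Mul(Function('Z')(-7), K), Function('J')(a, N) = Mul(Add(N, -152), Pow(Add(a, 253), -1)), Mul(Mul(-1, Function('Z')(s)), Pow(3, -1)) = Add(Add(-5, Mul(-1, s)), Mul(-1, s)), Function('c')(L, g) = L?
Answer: Rational(-12663, 62) ≈ -204.24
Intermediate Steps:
Function('Z')(s) = Add(15, Mul(6, s)) (Function('Z')(s) = Mul(-3, Add(Add(-5, Mul(-1, s)), Mul(-1, s))) = Mul(-3, Add(-5, Mul(-2, s))) = Add(15, Mul(6, s)))
Function('J')(a, N) = Mul(Pow(Add(253, a), -1), Add(-152, N)) (Function('J')(a, N) = Mul(Add(-152, N), Pow(Add(253, a), -1)) = Mul(Pow(Add(253, a), -1), Add(-152, N)))
Function('h')(K, u) = Mul(-27, K) (Function('h')(K, u) = Mul(Add(15, Mul(6, -7)), K) = Mul(Add(15, -42), K) = Mul(-27, K))
Mul(Function('h')(Function('c')(-7, 5), 64), Pow(Function('J')(149, -220), -1)) = Mul(Mul(-27, -7), Pow(Mul(Pow(Add(253, 149), -1), Add(-152, -220)), -1)) = Mul(189, Pow(Mul(Pow(402, -1), -372), -1)) = Mul(189, Pow(Mul(Rational(1, 402), -372), -1)) = Mul(189, Pow(Rational(-62, 67), -1)) = Mul(189, Rational(-67, 62)) = Rational(-12663, 62)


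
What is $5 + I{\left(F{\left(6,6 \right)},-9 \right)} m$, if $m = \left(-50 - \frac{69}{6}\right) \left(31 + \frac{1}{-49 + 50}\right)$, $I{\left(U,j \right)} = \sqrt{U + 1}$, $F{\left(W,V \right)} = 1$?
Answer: $5 - 1968 \sqrt{2} \approx -2778.2$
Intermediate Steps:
$I{\left(U,j \right)} = \sqrt{1 + U}$
$m = -1968$ ($m = \left(-50 - \frac{23}{2}\right) \left(31 + 1^{-1}\right) = \left(-50 - \frac{23}{2}\right) \left(31 + 1\right) = \left(- \frac{123}{2}\right) 32 = -1968$)
$5 + I{\left(F{\left(6,6 \right)},-9 \right)} m = 5 + \sqrt{1 + 1} \left(-1968\right) = 5 + \sqrt{2} \left(-1968\right) = 5 - 1968 \sqrt{2}$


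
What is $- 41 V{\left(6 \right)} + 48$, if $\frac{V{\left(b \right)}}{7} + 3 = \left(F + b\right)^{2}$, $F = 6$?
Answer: $-40419$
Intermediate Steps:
$V{\left(b \right)} = -21 + 7 \left(6 + b\right)^{2}$
$- 41 V{\left(6 \right)} + 48 = - 41 \left(-21 + 7 \left(6 + 6\right)^{2}\right) + 48 = - 41 \left(-21 + 7 \cdot 12^{2}\right) + 48 = - 41 \left(-21 + 7 \cdot 144\right) + 48 = - 41 \left(-21 + 1008\right) + 48 = \left(-41\right) 987 + 48 = -40467 + 48 = -40419$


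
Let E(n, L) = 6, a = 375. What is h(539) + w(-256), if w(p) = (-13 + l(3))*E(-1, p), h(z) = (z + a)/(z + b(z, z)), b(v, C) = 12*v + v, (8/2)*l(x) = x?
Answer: -553717/7546 ≈ -73.379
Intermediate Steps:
l(x) = x/4
b(v, C) = 13*v
h(z) = (375 + z)/(14*z) (h(z) = (z + 375)/(z + 13*z) = (375 + z)/((14*z)) = (375 + z)*(1/(14*z)) = (375 + z)/(14*z))
w(p) = -147/2 (w(p) = (-13 + (1/4)*3)*6 = (-13 + 3/4)*6 = -49/4*6 = -147/2)
h(539) + w(-256) = (1/14)*(375 + 539)/539 - 147/2 = (1/14)*(1/539)*914 - 147/2 = 457/3773 - 147/2 = -553717/7546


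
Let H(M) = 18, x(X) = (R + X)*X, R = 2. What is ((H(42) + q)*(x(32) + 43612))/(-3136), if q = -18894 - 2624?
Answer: 60065625/196 ≈ 3.0646e+5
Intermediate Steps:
q = -21518
x(X) = X*(2 + X) (x(X) = (2 + X)*X = X*(2 + X))
((H(42) + q)*(x(32) + 43612))/(-3136) = ((18 - 21518)*(32*(2 + 32) + 43612))/(-3136) = -21500*(32*34 + 43612)*(-1/3136) = -21500*(1088 + 43612)*(-1/3136) = -21500*44700*(-1/3136) = -961050000*(-1/3136) = 60065625/196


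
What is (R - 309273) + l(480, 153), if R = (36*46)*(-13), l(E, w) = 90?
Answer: -330711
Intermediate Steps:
R = -21528 (R = 1656*(-13) = -21528)
(R - 309273) + l(480, 153) = (-21528 - 309273) + 90 = -330801 + 90 = -330711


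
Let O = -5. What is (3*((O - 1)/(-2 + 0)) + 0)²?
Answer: 81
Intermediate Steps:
(3*((O - 1)/(-2 + 0)) + 0)² = (3*((-5 - 1)/(-2 + 0)) + 0)² = (3*(-6/(-2)) + 0)² = (3*(-6*(-½)) + 0)² = (3*3 + 0)² = (9 + 0)² = 9² = 81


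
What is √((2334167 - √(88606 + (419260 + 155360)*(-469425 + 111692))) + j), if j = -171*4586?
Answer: √(1549961 - I*√205560447854) ≈ 1257.9 - 180.21*I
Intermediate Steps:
j = -784206
√((2334167 - √(88606 + (419260 + 155360)*(-469425 + 111692))) + j) = √((2334167 - √(88606 + (419260 + 155360)*(-469425 + 111692))) - 784206) = √((2334167 - √(88606 + 574620*(-357733))) - 784206) = √((2334167 - √(88606 - 205560536460)) - 784206) = √((2334167 - √(-205560447854)) - 784206) = √((2334167 - I*√205560447854) - 784206) = √(1549961 - I*√205560447854)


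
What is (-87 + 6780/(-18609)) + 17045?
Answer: 105188214/6203 ≈ 16958.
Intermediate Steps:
(-87 + 6780/(-18609)) + 17045 = (-87 + 6780*(-1/18609)) + 17045 = (-87 - 2260/6203) + 17045 = -541921/6203 + 17045 = 105188214/6203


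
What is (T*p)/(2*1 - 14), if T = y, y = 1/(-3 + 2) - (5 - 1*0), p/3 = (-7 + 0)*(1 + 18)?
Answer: -399/2 ≈ -199.50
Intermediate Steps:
p = -399 (p = 3*((-7 + 0)*(1 + 18)) = 3*(-7*19) = 3*(-133) = -399)
y = -6 (y = 1/(-1) - (5 + 0) = -1 - 1*5 = -1 - 5 = -6)
T = -6
(T*p)/(2*1 - 14) = (-6*(-399))/(2*1 - 14) = 2394/(2 - 14) = 2394/(-12) = 2394*(-1/12) = -399/2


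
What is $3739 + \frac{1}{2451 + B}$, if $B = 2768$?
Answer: $\frac{19513842}{5219} \approx 3739.0$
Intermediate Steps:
$3739 + \frac{1}{2451 + B} = 3739 + \frac{1}{2451 + 2768} = 3739 + \frac{1}{5219} = \frac{19513842}{5219}$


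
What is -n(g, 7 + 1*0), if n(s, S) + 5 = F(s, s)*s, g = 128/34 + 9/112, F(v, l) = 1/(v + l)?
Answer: 9/2 ≈ 4.5000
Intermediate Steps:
F(v, l) = 1/(l + v)
g = 7321/1904 (g = 128*(1/34) + 9*(1/112) = 64/17 + 9/112 = 7321/1904 ≈ 3.8451)
n(s, S) = -9/2 (n(s, S) = -5 + s/(s + s) = -5 + s/((2*s)) = -5 + (1/(2*s))*s = -5 + 1/2 = -9/2)
-n(g, 7 + 1*0) = -1*(-9/2) = 9/2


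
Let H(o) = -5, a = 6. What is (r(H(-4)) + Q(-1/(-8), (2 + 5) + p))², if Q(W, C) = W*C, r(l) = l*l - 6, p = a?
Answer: 27225/64 ≈ 425.39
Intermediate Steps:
p = 6
r(l) = -6 + l² (r(l) = l² - 6 = -6 + l²)
Q(W, C) = C*W
(r(H(-4)) + Q(-1/(-8), (2 + 5) + p))² = ((-6 + (-5)²) + ((2 + 5) + 6)*(-1/(-8)))² = ((-6 + 25) + (7 + 6)*(-1*(-⅛)))² = (19 + 13*(⅛))² = (19 + 13/8)² = (165/8)² = 27225/64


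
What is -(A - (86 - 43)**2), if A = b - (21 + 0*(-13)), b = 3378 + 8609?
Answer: -10117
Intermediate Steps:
b = 11987
A = 11966 (A = 11987 - (21 + 0*(-13)) = 11987 - (21 + 0) = 11987 - 1*21 = 11987 - 21 = 11966)
-(A - (86 - 43)**2) = -(11966 - (86 - 43)**2) = -(11966 - 1*43**2) = -(11966 - 1*1849) = -(11966 - 1849) = -1*10117 = -10117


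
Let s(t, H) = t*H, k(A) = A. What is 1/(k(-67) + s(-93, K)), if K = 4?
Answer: -1/439 ≈ -0.0022779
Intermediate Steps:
s(t, H) = H*t
1/(k(-67) + s(-93, K)) = 1/(-67 + 4*(-93)) = 1/(-67 - 372) = 1/(-439) = -1/439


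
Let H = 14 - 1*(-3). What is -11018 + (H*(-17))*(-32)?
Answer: -1770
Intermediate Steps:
H = 17 (H = 14 + 3 = 17)
-11018 + (H*(-17))*(-32) = -11018 + (17*(-17))*(-32) = -11018 - 289*(-32) = -11018 + 9248 = -1770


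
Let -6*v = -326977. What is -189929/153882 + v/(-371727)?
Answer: -127811839/92560023 ≈ -1.3809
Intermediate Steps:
v = 326977/6 (v = -⅙*(-326977) = 326977/6 ≈ 54496.)
-189929/153882 + v/(-371727) = -189929/153882 + (326977/6)/(-371727) = -189929*1/153882 + (326977/6)*(-1/371727) = -189929/153882 - 326977/2230362 = -127811839/92560023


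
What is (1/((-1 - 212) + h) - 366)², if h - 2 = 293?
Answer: 900660121/6724 ≈ 1.3395e+5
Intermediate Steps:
h = 295 (h = 2 + 293 = 295)
(1/((-1 - 212) + h) - 366)² = (1/((-1 - 212) + 295) - 366)² = (1/(-213 + 295) - 366)² = (1/82 - 366)² = (-30011/82)² = 900660121/6724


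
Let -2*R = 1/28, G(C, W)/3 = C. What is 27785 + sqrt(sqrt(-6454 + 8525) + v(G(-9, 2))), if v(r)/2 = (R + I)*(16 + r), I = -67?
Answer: 27785 + sqrt(288981 + 196*sqrt(2071))/14 ≈ 27824.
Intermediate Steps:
G(C, W) = 3*C
R = -1/56 (R = -1/2/28 = -1/2*1/28 = -1/56 ≈ -0.017857)
v(r) = -15012/7 - 3753*r/28 (v(r) = 2*((-1/56 - 67)*(16 + r)) = 2*(-3753*(16 + r)/56) = 2*(-7506/7 - 3753*r/56) = -15012/7 - 3753*r/28)
27785 + sqrt(sqrt(-6454 + 8525) + v(G(-9, 2))) = 27785 + sqrt(sqrt(-6454 + 8525) + (-15012/7 - 11259*(-9)/28)) = 27785 + sqrt(sqrt(2071) + (-15012/7 - 3753/28*(-27))) = 27785 + sqrt(sqrt(2071) + (-15012/7 + 101331/28)) = 27785 + sqrt(sqrt(2071) + 41283/28) = 27785 + sqrt(41283/28 + sqrt(2071))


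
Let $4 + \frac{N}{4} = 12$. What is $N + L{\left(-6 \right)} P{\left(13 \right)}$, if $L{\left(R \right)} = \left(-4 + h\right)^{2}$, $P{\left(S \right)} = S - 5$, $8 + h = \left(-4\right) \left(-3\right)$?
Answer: $32$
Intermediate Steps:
$h = 4$ ($h = -8 - -12 = -8 + 12 = 4$)
$N = 32$ ($N = -16 + 4 \cdot 12 = -16 + 48 = 32$)
$P{\left(S \right)} = -5 + S$
$L{\left(R \right)} = 0$ ($L{\left(R \right)} = \left(-4 + 4\right)^{2} = 0^{2} = 0$)
$N + L{\left(-6 \right)} P{\left(13 \right)} = 32 + 0 \left(-5 + 13\right) = 32 + 0 \cdot 8 = 32 + 0 = 32$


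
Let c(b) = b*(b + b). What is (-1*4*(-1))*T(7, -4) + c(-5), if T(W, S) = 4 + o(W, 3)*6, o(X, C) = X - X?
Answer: 66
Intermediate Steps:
o(X, C) = 0
T(W, S) = 4 (T(W, S) = 4 + 0*6 = 4 + 0 = 4)
c(b) = 2*b² (c(b) = b*(2*b) = 2*b²)
(-1*4*(-1))*T(7, -4) + c(-5) = (-1*4*(-1))*4 + 2*(-5)² = -4*(-1)*4 + 2*25 = 4*4 + 50 = 16 + 50 = 66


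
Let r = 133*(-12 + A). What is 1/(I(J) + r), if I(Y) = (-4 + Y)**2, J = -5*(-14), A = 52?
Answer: 1/9676 ≈ 0.00010335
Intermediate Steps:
J = 70
r = 5320 (r = 133*(-12 + 52) = 133*40 = 5320)
1/(I(J) + r) = 1/((-4 + 70)**2 + 5320) = 1/(66**2 + 5320) = 1/(4356 + 5320) = 1/9676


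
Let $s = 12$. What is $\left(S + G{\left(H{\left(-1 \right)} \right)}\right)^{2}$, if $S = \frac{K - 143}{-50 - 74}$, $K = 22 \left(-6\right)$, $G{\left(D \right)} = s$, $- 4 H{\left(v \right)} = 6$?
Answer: $\frac{3108169}{15376} \approx 202.14$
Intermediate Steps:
$H{\left(v \right)} = - \frac{3}{2}$ ($H{\left(v \right)} = \left(- \frac{1}{4}\right) 6 = - \frac{3}{2}$)
$G{\left(D \right)} = 12$
$K = -132$
$S = \frac{275}{124}$ ($S = \frac{-132 - 143}{-50 - 74} = - \frac{275}{-124} = \left(-275\right) \left(- \frac{1}{124}\right) = \frac{275}{124} \approx 2.2177$)
$\left(S + G{\left(H{\left(-1 \right)} \right)}\right)^{2} = \left(\frac{275}{124} + 12\right)^{2} = \left(\frac{1763}{124}\right)^{2} = \frac{3108169}{15376}$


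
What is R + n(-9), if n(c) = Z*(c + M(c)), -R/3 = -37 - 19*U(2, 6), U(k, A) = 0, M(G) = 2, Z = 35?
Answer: -134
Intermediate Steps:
R = 111 (R = -3*(-37 - 19*0) = -3*(-37 + 0) = -3*(-37) = 111)
n(c) = 70 + 35*c (n(c) = 35*(c + 2) = 35*(2 + c) = 70 + 35*c)
R + n(-9) = 111 + (70 + 35*(-9)) = 111 + (70 - 315) = 111 - 245 = -134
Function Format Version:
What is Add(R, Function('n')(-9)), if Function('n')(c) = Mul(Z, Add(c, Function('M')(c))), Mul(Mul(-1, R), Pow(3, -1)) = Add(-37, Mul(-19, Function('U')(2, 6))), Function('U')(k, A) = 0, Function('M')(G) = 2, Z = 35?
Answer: -134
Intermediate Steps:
R = 111 (R = Mul(-3, Add(-37, Mul(-19, 0))) = Mul(-3, Add(-37, 0)) = Mul(-3, -37) = 111)
Function('n')(c) = Add(70, Mul(35, c)) (Function('n')(c) = Mul(35, Add(c, 2)) = Mul(35, Add(2, c)) = Add(70, Mul(35, c)))
Add(R, Function('n')(-9)) = Add(111, Add(70, Mul(35, -9))) = Add(111, Add(70, -315)) = Add(111, -245) = -134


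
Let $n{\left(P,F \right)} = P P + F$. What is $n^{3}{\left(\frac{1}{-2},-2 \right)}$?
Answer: $- \frac{343}{64} \approx -5.3594$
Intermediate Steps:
$n{\left(P,F \right)} = F + P^{2}$ ($n{\left(P,F \right)} = P^{2} + F = F + P^{2}$)
$n^{3}{\left(\frac{1}{-2},-2 \right)} = \left(-2 + \left(\frac{1}{-2}\right)^{2}\right)^{3} = \left(-2 + \left(- \frac{1}{2}\right)^{2}\right)^{3} = \left(-2 + \frac{1}{4}\right)^{3} = \left(- \frac{7}{4}\right)^{3} = - \frac{343}{64}$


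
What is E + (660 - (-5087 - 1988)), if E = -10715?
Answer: -2980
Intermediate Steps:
E + (660 - (-5087 - 1988)) = -10715 + (660 - (-5087 - 1988)) = -10715 + (660 - 1*(-7075)) = -10715 + (660 + 7075) = -10715 + 7735 = -2980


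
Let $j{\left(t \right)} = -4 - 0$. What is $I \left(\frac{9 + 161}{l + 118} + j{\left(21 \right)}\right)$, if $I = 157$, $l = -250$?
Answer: $- \frac{54793}{66} \approx -830.2$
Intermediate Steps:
$j{\left(t \right)} = -4$ ($j{\left(t \right)} = -4 + 0 = -4$)
$I \left(\frac{9 + 161}{l + 118} + j{\left(21 \right)}\right) = 157 \left(\frac{9 + 161}{-250 + 118} - 4\right) = 157 \left(\frac{170}{-132} - 4\right) = 157 \left(170 \left(- \frac{1}{132}\right) - 4\right) = 157 \left(- \frac{85}{66} - 4\right) = 157 \left(- \frac{349}{66}\right) = - \frac{54793}{66}$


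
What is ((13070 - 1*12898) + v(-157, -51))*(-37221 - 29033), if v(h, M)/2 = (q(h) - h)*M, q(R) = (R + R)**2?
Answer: 667352293036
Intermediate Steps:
q(R) = 4*R**2 (q(R) = (2*R)**2 = 4*R**2)
v(h, M) = 2*M*(-h + 4*h**2) (v(h, M) = 2*((4*h**2 - h)*M) = 2*((-h + 4*h**2)*M) = 2*(M*(-h + 4*h**2)) = 2*M*(-h + 4*h**2))
((13070 - 1*12898) + v(-157, -51))*(-37221 - 29033) = ((13070 - 1*12898) + 2*(-51)*(-157)*(-1 + 4*(-157)))*(-37221 - 29033) = ((13070 - 12898) + 2*(-51)*(-157)*(-1 - 628))*(-66254) = (172 + 2*(-51)*(-157)*(-629))*(-66254) = (172 - 10072806)*(-66254) = -10072634*(-66254) = 667352293036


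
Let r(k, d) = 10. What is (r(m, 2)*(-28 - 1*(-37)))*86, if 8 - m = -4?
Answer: 7740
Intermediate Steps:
m = 12 (m = 8 - 1*(-4) = 8 + 4 = 12)
(r(m, 2)*(-28 - 1*(-37)))*86 = (10*(-28 - 1*(-37)))*86 = (10*(-28 + 37))*86 = (10*9)*86 = 90*86 = 7740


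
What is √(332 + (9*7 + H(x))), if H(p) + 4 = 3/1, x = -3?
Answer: √394 ≈ 19.849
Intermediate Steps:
H(p) = -1 (H(p) = -4 + 3/1 = -4 + 3*1 = -4 + 3 = -1)
√(332 + (9*7 + H(x))) = √(332 + (9*7 - 1)) = √(332 + (63 - 1)) = √(332 + 62) = √394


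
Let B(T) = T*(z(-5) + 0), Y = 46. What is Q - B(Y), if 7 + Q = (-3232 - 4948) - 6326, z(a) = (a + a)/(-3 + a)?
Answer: -29141/2 ≈ -14571.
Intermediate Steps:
z(a) = 2*a/(-3 + a) (z(a) = (2*a)/(-3 + a) = 2*a/(-3 + a))
Q = -14513 (Q = -7 + ((-3232 - 4948) - 6326) = -7 + (-8180 - 6326) = -7 - 14506 = -14513)
B(T) = 5*T/4 (B(T) = T*(2*(-5)/(-3 - 5) + 0) = T*(2*(-5)/(-8) + 0) = T*(2*(-5)*(-⅛) + 0) = T*(5/4 + 0) = T*(5/4) = 5*T/4)
Q - B(Y) = -14513 - 5*46/4 = -14513 - 1*115/2 = -14513 - 115/2 = -29141/2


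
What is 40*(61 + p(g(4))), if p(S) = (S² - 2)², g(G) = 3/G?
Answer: 80725/32 ≈ 2522.7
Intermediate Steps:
p(S) = (-2 + S²)²
40*(61 + p(g(4))) = 40*(61 + (-2 + (3/4)²)²) = 40*(61 + (-2 + (3*(¼))²)²) = 40*(61 + (-2 + (¾)²)²) = 40*(61 + (-2 + 9/16)²) = 40*(61 + (-23/16)²) = 40*(61 + 529/256) = 40*(16145/256) = 80725/32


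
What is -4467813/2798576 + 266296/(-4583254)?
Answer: -10611185698999/6413292323152 ≈ -1.6546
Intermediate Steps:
-4467813/2798576 + 266296/(-4583254) = -4467813*1/2798576 + 266296*(-1/4583254) = -4467813/2798576 - 133148/2291627 = -10611185698999/6413292323152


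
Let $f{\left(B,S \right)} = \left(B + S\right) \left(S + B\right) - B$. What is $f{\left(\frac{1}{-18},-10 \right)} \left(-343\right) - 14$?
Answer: $- \frac{11247733}{324} \approx -34715.0$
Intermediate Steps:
$f{\left(B,S \right)} = \left(B + S\right)^{2} - B$ ($f{\left(B,S \right)} = \left(B + S\right) \left(B + S\right) - B = \left(B + S\right)^{2} - B$)
$f{\left(\frac{1}{-18},-10 \right)} \left(-343\right) - 14 = \left(\left(\frac{1}{-18} - 10\right)^{2} - \frac{1}{-18}\right) \left(-343\right) - 14 = \left(\left(- \frac{1}{18} - 10\right)^{2} - - \frac{1}{18}\right) \left(-343\right) - 14 = \left(\left(- \frac{181}{18}\right)^{2} + \frac{1}{18}\right) \left(-343\right) - 14 = \left(\frac{32761}{324} + \frac{1}{18}\right) \left(-343\right) - 14 = \frac{32779}{324} \left(-343\right) - 14 = - \frac{11243197}{324} - 14 = - \frac{11247733}{324}$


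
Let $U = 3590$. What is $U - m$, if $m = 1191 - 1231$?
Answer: $3630$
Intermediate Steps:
$m = -40$ ($m = 1191 - 1231 = -40$)
$U - m = 3590 - -40 = 3590 + 40 = 3630$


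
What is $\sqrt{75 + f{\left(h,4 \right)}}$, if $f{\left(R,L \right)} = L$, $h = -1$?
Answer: $\sqrt{79} \approx 8.8882$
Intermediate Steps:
$\sqrt{75 + f{\left(h,4 \right)}} = \sqrt{75 + 4} = \sqrt{79}$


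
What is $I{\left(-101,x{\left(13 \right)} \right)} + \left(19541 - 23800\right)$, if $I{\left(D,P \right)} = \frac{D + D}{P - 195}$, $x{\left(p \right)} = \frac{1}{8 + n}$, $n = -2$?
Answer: $- \frac{4977559}{1169} \approx -4258.0$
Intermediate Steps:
$x{\left(p \right)} = \frac{1}{6}$ ($x{\left(p \right)} = \frac{1}{8 - 2} = \frac{1}{6}$)
$I{\left(D,P \right)} = \frac{2 D}{-195 + P}$
$I{\left(-101,x{\left(13 \right)} \right)} + \left(19541 - 23800\right) = 2 \left(-101\right) \frac{1}{-195 + \frac{1}{6}} + \left(19541 - 23800\right) = 2 \left(-101\right) \frac{1}{- \frac{1169}{6}} - 4259 = 2 \left(-101\right) \left(- \frac{6}{1169}\right) - 4259 = \frac{1212}{1169} - 4259 = - \frac{4977559}{1169}$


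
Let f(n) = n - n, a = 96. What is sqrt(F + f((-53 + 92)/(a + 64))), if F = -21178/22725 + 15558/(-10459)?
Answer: 2*I*sqrt(151866461826617)/15845385 ≈ 1.5555*I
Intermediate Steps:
f(n) = 0
F = -575056252/237680775 (F = -21178*1/22725 + 15558*(-1/10459) = -21178/22725 - 15558/10459 = -575056252/237680775 ≈ -2.4194)
sqrt(F + f((-53 + 92)/(a + 64))) = sqrt(-575056252/237680775 + 0) = sqrt(-575056252/237680775) = 2*I*sqrt(151866461826617)/15845385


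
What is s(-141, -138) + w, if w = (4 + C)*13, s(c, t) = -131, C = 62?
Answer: 727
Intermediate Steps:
w = 858 (w = (4 + 62)*13 = 66*13 = 858)
s(-141, -138) + w = -131 + 858 = 727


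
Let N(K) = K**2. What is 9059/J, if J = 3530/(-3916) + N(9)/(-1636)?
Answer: -14509292996/1523069 ≈ -9526.4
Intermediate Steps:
J = -1523069/1601644 (J = 3530/(-3916) + 9**2/(-1636) = 3530*(-1/3916) + 81*(-1/1636) = -1765/1958 - 81/1636 = -1523069/1601644 ≈ -0.95094)
9059/J = 9059/(-1523069/1601644) = 9059*(-1601644/1523069) = -14509292996/1523069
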